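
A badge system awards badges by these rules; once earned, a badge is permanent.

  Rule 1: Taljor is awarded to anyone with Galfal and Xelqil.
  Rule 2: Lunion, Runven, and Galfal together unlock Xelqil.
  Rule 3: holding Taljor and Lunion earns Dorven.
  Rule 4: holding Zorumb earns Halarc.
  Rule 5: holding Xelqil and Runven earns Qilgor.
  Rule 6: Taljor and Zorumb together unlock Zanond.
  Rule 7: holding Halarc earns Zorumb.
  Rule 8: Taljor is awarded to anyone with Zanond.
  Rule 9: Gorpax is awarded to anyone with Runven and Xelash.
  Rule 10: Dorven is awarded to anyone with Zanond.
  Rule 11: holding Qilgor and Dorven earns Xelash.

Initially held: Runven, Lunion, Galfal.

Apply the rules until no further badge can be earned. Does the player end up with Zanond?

Zanond would need Taljor and Zorumb (Rule 6), but Zorumb is never earned.

No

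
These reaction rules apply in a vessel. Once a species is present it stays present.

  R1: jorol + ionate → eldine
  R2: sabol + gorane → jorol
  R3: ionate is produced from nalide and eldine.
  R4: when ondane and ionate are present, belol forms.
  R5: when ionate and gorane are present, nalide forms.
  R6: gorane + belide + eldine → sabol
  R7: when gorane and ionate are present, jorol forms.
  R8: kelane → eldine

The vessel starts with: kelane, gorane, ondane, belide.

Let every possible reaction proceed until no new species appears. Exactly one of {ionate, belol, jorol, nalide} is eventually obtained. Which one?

kelane present → eldine forms (R8).
gorane, belide, and eldine present → sabol forms (R6).
sabol and gorane present → jorol forms (R2).
nalide would need ionate and gorane (R5), but ionate never forms. ionate would need nalide and eldine (R3), but nalide never forms. belol would need ondane and ionate (R4), but ionate never forms.

jorol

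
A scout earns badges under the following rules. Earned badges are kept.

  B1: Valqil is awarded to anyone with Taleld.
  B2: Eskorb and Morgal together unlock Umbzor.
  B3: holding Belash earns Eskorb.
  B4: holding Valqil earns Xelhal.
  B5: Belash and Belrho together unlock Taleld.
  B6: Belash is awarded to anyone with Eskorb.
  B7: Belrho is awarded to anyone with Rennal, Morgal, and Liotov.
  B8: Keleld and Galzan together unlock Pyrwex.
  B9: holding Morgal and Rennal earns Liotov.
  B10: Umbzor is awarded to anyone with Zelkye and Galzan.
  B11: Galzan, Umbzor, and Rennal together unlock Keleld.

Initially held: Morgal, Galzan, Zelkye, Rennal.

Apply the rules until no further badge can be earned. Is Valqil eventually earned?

Valqil would need Taleld (B1), but Taleld is never earned.

No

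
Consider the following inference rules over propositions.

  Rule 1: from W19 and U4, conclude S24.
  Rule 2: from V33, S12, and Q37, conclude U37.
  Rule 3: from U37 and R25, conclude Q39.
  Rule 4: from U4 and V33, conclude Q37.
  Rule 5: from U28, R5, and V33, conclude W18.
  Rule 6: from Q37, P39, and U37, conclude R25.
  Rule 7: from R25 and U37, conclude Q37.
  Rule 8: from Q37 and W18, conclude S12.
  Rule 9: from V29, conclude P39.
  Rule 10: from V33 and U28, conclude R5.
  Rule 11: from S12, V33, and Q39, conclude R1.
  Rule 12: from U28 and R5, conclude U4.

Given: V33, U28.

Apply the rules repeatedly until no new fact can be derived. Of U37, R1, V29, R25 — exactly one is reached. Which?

U37

From V33 and U28, Rule 10 gives R5.
From U28, R5, and V33, Rule 5 gives W18.
U28 and R5 hold, so U4 follows (Rule 12).
From U4 and V33, Rule 4 gives Q37.
Q37 and W18 hold, so S12 follows (Rule 8).
V33, S12, and Q37 hold, so U37 follows (Rule 2).
No rule produces V29, and it is not given. R25 would need Q37, P39, and U37 (Rule 6), but P39 is never established. R1 would need S12, V33, and Q39 (Rule 11), but Q39 is never established.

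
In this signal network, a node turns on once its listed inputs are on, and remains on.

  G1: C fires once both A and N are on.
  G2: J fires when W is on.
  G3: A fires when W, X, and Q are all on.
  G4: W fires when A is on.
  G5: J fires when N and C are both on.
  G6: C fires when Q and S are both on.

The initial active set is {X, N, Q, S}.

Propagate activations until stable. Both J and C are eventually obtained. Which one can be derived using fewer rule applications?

C

C: G6: Q and S on → C on. [1 rule application]
J: G6: Q and S on → C on. G5: N and C on → J on. [2 rule applications]
C needs fewer.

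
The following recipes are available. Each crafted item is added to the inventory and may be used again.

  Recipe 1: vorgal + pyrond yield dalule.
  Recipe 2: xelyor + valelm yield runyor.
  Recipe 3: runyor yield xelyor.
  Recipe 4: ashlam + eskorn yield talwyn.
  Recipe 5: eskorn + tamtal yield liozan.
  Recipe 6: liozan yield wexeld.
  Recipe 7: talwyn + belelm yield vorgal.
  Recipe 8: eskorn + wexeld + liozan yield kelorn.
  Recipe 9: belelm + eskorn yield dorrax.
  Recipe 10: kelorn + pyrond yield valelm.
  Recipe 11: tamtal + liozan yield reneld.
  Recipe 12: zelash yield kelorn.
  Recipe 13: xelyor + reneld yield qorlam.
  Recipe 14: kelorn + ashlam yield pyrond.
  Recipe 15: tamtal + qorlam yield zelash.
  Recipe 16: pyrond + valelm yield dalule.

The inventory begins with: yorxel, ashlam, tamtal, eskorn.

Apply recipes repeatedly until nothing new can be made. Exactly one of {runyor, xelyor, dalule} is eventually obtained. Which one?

dalule

eskorn + tamtal → liozan (Recipe 5).
Using Recipe 6, liozan makes wexeld.
eskorn + wexeld + liozan → kelorn (Recipe 8).
kelorn + ashlam → pyrond (Recipe 14).
kelorn + pyrond → valelm (Recipe 10).
Using Recipe 16, pyrond and valelm make dalule.
xelyor would need runyor (Recipe 3), but runyor is never obtained. runyor would need xelyor and valelm (Recipe 2), but xelyor is never obtained.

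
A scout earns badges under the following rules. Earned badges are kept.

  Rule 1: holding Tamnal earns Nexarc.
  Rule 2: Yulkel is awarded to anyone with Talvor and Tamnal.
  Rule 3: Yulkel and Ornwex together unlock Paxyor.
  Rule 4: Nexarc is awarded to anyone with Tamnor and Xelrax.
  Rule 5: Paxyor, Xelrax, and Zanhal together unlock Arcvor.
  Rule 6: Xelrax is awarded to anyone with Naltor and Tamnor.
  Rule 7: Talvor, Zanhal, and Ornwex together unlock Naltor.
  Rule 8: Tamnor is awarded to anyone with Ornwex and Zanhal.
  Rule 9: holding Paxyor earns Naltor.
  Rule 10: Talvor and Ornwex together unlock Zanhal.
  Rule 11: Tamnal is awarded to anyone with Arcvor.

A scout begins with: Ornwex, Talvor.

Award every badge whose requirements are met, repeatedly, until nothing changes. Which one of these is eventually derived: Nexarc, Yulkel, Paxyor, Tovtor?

Nexarc

With Talvor and Ornwex, Zanhal is earned (Rule 10).
With Talvor, Zanhal, and Ornwex, Naltor is earned (Rule 7).
With Ornwex and Zanhal, Tamnor is earned (Rule 8).
With Naltor and Tamnor, Xelrax is earned (Rule 6).
With Tamnor and Xelrax, Nexarc is earned (Rule 4).
Paxyor would need Yulkel and Ornwex (Rule 3), but Yulkel is never earned. No rule produces Tovtor, and it is not given. Yulkel would need Talvor and Tamnal (Rule 2), but Tamnal is never earned.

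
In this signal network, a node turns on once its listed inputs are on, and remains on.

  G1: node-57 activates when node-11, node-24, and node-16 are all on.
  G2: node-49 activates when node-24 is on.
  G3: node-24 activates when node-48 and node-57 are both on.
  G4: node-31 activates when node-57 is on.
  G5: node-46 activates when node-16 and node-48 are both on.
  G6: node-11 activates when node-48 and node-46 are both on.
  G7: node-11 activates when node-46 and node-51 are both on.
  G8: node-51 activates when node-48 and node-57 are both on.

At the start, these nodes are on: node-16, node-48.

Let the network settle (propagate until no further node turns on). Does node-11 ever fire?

Yes

G5: node-16 and node-48 on → node-46 on.
G6: node-48 and node-46 on → node-11 on.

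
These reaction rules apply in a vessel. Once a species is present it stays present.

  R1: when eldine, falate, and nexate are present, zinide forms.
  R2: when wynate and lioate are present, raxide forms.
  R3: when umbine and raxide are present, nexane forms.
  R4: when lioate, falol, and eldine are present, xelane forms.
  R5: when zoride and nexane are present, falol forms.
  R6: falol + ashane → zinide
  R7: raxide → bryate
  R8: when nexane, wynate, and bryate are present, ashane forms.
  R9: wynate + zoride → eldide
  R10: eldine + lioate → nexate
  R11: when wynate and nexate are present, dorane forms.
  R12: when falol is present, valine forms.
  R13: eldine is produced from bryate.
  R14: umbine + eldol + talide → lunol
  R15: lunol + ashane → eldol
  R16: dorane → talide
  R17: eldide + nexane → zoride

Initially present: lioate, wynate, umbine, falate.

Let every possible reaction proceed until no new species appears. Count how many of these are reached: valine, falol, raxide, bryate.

wynate and lioate present → raxide forms (R2).
raxide present → bryate forms (R7).
valine would need falol (R12), but falol never forms.
falol would need zoride and nexane (R5), but zoride never forms.
raxide: reached.
bryate: reached.
Reached: raxide and bryate — 2 of the 4.

2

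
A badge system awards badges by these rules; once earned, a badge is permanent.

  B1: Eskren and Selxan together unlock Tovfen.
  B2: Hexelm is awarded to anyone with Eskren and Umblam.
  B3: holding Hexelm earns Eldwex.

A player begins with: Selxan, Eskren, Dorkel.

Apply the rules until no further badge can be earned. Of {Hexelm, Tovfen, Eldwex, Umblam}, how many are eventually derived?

With Eskren and Selxan, Tovfen is earned (B1).
Hexelm would need Eskren and Umblam (B2), but Umblam is never earned.
Tovfen: reached.
Eldwex would need Hexelm (B3), but Hexelm is never earned.
No rule produces Umblam, and it is not given.
Reached: Tovfen — 1 of the 4.

1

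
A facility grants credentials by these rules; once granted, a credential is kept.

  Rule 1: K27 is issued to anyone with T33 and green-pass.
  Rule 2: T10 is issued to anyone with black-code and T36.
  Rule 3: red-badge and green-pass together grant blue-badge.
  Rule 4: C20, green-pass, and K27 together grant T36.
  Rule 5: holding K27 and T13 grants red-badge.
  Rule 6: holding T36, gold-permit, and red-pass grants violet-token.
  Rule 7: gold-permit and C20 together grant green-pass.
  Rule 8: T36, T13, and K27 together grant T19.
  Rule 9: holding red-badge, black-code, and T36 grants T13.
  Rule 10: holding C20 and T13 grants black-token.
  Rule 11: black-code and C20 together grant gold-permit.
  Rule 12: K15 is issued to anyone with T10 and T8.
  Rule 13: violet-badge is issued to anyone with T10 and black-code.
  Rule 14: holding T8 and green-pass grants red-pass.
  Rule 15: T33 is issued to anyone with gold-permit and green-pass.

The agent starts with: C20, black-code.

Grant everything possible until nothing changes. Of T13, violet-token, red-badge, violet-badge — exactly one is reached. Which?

Holding black-code and C20 grants gold-permit (Rule 11).
Holding gold-permit and C20 grants green-pass (Rule 7).
Holding gold-permit and green-pass grants T33 (Rule 15).
Holding T33 and green-pass grants K27 (Rule 1).
Holding C20, green-pass, and K27 grants T36 (Rule 4).
Holding black-code and T36 grants T10 (Rule 2).
Holding T10 and black-code grants violet-badge (Rule 13).
T13 would need red-badge, black-code, and T36 (Rule 9), but red-badge is never granted. violet-token would need T36, gold-permit, and red-pass (Rule 6), but red-pass is never granted. red-badge would need K27 and T13 (Rule 5), but T13 is never granted.

violet-badge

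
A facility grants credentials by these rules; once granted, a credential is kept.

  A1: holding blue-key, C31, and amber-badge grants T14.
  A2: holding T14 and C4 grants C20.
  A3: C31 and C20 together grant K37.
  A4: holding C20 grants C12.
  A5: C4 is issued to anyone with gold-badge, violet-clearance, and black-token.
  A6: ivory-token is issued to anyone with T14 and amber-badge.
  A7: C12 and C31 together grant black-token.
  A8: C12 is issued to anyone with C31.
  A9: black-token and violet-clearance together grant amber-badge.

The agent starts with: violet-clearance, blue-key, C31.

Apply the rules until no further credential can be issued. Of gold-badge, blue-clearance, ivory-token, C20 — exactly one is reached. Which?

ivory-token

Holding C31 grants C12 (A8).
Holding C12 and C31 grants black-token (A7).
Holding black-token and violet-clearance grants amber-badge (A9).
Holding blue-key, C31, and amber-badge grants T14 (A1).
Holding T14 and amber-badge grants ivory-token (A6).
No rule produces blue-clearance, and it is not given. No rule produces gold-badge, and it is not given. C20 would need T14 and C4 (A2), but C4 is never granted.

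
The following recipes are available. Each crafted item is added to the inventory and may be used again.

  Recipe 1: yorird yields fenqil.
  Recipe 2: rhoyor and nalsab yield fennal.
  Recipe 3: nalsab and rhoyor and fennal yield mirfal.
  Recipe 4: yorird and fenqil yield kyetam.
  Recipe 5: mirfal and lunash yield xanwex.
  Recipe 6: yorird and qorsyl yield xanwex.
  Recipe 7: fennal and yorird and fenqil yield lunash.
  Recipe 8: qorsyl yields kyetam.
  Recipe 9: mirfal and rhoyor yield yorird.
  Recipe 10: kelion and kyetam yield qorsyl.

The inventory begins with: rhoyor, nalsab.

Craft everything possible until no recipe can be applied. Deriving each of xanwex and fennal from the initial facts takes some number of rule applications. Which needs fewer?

fennal: rhoyor and nalsab → fennal (Recipe 2). [1 rule application]
xanwex: rhoyor and nalsab → fennal (Recipe 2). nalsab and rhoyor and fennal → mirfal (Recipe 3). mirfal and rhoyor → yorird (Recipe 9). yorird → fenqil (Recipe 1). fennal and yorird and fenqil → lunash (Recipe 7). mirfal and lunash → xanwex (Recipe 5). [6 rule applications]
fennal needs fewer.

fennal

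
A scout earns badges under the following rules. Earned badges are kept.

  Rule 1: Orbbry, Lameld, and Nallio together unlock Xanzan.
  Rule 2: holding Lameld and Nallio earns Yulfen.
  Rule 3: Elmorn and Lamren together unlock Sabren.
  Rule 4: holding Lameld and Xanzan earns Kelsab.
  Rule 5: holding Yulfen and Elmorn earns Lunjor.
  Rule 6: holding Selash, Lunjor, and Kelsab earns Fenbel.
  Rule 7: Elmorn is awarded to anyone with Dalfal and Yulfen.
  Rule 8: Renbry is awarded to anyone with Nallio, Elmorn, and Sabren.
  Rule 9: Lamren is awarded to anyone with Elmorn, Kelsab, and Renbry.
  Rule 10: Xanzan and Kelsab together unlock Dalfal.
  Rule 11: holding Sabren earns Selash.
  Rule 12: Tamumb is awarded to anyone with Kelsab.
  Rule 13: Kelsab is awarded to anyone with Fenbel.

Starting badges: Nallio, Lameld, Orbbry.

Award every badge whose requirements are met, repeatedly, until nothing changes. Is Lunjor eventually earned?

With Lameld and Nallio, Yulfen is earned (Rule 2).
With Orbbry, Lameld, and Nallio, Xanzan is earned (Rule 1).
With Lameld and Xanzan, Kelsab is earned (Rule 4).
With Xanzan and Kelsab, Dalfal is earned (Rule 10).
With Dalfal and Yulfen, Elmorn is earned (Rule 7).
With Yulfen and Elmorn, Lunjor is earned (Rule 5).

Yes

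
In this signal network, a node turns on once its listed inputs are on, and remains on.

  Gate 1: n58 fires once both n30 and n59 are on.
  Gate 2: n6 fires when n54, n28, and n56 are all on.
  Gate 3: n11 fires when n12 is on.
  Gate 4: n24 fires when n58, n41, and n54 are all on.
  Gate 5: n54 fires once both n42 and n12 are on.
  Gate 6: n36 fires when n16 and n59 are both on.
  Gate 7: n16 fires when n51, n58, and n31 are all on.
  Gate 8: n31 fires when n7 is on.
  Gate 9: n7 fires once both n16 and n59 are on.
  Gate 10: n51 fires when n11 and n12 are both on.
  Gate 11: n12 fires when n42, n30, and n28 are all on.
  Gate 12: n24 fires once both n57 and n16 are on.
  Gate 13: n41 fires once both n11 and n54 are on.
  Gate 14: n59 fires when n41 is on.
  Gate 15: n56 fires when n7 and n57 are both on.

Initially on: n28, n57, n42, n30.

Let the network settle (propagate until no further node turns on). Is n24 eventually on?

n42, n30, and n28 are on, so n12 fires (Gate 11).
Gate 3: n12 on → n11 on.
n42 and n12 are on, so n54 fires (Gate 5).
Gate 13: n11 and n54 on → n41 on.
n41 is on, so n59 fires (Gate 14).
Gate 1: n30 and n59 on → n58 on.
Gate 4: n58, n41, and n54 on → n24 on.

Yes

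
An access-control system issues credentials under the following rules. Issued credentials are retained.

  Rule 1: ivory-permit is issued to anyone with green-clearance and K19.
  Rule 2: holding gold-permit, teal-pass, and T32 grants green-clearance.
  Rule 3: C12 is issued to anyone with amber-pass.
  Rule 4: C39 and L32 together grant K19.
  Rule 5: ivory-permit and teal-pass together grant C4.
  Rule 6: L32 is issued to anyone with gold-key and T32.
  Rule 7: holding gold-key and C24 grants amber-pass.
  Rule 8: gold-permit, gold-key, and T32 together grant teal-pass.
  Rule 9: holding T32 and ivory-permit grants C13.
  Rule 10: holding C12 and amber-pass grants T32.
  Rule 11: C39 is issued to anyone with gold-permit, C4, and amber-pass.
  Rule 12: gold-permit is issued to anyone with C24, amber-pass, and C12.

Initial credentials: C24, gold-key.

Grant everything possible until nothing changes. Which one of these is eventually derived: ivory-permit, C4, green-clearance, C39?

green-clearance

Holding gold-key and C24 grants amber-pass (Rule 7).
Holding amber-pass grants C12 (Rule 3).
Holding C24, amber-pass, and C12 grants gold-permit (Rule 12).
Holding C12 and amber-pass grants T32 (Rule 10).
Holding gold-permit, gold-key, and T32 grants teal-pass (Rule 8).
Holding gold-permit, teal-pass, and T32 grants green-clearance (Rule 2).
ivory-permit would need green-clearance and K19 (Rule 1), but K19 is never granted. C39 would need gold-permit, C4, and amber-pass (Rule 11), but C4 is never granted. C4 would need ivory-permit and teal-pass (Rule 5), but ivory-permit is never granted.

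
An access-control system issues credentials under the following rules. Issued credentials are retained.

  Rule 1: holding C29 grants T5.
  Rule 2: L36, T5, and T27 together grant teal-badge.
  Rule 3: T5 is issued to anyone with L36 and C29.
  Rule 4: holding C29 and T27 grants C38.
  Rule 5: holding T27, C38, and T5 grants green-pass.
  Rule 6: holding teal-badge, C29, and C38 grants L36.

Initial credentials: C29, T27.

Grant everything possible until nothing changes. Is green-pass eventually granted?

Holding C29 and T27 grants C38 (Rule 4).
Holding C29 grants T5 (Rule 1).
Holding T27, C38, and T5 grants green-pass (Rule 5).

Yes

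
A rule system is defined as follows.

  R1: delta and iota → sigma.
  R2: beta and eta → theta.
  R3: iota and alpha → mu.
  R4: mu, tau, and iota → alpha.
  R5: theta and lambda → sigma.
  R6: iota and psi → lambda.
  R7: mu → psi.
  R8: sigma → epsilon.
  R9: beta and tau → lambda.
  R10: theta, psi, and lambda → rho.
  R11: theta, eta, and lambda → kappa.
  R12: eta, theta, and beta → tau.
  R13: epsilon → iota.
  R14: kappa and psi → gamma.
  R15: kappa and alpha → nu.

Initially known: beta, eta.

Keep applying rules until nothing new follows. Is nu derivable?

nu would need kappa and alpha (R15), but alpha is never established.

No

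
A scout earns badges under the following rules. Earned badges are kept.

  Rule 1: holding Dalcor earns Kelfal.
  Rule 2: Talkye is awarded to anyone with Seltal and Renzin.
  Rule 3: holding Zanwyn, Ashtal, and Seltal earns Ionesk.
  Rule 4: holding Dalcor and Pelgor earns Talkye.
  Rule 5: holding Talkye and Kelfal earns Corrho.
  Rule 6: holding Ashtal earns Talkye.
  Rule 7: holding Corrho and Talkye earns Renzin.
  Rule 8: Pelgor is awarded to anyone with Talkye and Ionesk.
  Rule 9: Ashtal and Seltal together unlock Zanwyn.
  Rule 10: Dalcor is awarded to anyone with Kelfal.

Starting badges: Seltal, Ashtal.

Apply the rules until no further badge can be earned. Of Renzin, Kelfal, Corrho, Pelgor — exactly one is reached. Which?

With Ashtal, Talkye is earned (Rule 6).
With Ashtal and Seltal, Zanwyn is earned (Rule 9).
With Zanwyn, Ashtal, and Seltal, Ionesk is earned (Rule 3).
With Talkye and Ionesk, Pelgor is earned (Rule 8).
Kelfal would need Dalcor (Rule 1), but Dalcor is never earned. Renzin would need Corrho and Talkye (Rule 7), but Corrho is never earned. Corrho would need Talkye and Kelfal (Rule 5), but Kelfal is never earned.

Pelgor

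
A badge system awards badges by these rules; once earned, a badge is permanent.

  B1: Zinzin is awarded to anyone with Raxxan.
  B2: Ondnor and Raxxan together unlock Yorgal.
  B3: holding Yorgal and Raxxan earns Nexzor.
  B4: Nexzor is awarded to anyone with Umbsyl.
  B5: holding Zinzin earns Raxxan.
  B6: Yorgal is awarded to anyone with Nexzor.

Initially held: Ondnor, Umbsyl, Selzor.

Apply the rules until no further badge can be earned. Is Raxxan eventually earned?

No

Raxxan would need Zinzin (B5), but Zinzin is never earned.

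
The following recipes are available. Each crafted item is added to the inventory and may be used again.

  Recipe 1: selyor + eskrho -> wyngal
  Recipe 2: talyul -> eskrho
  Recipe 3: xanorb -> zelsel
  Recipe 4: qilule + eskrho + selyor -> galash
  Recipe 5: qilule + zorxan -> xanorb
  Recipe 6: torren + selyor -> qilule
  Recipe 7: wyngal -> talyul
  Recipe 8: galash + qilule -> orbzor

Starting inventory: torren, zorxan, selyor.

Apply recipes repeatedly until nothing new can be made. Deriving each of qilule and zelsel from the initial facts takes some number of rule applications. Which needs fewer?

qilule

qilule: Using Recipe 6, torren and selyor make qilule. [1 rule application]
zelsel: Using Recipe 6, torren and selyor make qilule. qilule + zorxan -> xanorb (Recipe 5). xanorb -> zelsel (Recipe 3). [3 rule applications]
qilule needs fewer.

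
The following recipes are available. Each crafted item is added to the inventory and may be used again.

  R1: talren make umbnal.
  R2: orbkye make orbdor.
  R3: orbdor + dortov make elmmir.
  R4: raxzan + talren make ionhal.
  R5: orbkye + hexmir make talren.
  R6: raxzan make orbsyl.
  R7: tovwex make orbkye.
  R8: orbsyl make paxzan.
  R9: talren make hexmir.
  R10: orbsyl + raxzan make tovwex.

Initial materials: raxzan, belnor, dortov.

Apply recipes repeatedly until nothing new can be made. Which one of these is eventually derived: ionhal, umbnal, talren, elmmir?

elmmir

Using R6, raxzan makes orbsyl.
orbsyl + raxzan → tovwex (R10).
tovwex → orbkye (R7).
orbkye → orbdor (R2).
orbdor + dortov → elmmir (R3).
umbnal would need talren (R1), but talren is never obtained. ionhal would need raxzan and talren (R4), but talren is never obtained. talren would need orbkye and hexmir (R5), but hexmir is never obtained.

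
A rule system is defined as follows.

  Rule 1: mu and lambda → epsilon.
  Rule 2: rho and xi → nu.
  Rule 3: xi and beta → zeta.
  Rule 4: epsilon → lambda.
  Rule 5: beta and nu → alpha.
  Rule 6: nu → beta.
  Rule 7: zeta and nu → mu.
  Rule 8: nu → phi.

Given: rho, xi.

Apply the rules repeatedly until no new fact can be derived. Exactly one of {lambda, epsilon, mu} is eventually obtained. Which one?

rho and xi hold, so nu follows (Rule 2).
nu holds, so beta follows (Rule 6).
xi and beta hold, so zeta follows (Rule 3).
From zeta and nu, Rule 7 gives mu.
lambda would need epsilon (Rule 4), but epsilon is never established. epsilon would need mu and lambda (Rule 1), but lambda is never established.

mu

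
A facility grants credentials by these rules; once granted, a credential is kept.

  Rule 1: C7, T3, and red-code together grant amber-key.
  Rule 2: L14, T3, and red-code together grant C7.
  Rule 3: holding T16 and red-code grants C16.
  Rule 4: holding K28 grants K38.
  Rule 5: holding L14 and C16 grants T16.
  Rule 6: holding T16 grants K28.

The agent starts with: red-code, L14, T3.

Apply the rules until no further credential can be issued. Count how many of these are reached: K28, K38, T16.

0

K28 would need T16 (Rule 6), but T16 is never granted.
K38 would need K28 (Rule 4), but K28 is never granted.
T16 would need L14 and C16 (Rule 5), but C16 is never granted.
None of the 3 are reached.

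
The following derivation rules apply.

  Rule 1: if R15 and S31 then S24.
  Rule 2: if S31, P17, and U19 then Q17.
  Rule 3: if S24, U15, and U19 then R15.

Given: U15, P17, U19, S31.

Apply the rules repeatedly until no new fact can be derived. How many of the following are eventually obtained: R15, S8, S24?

0

R15 would need S24, U15, and U19 (Rule 3), but S24 is never established.
No rule produces S8, and it is not given.
S24 would need R15 and S31 (Rule 1), but R15 is never established.
None of the 3 are reached.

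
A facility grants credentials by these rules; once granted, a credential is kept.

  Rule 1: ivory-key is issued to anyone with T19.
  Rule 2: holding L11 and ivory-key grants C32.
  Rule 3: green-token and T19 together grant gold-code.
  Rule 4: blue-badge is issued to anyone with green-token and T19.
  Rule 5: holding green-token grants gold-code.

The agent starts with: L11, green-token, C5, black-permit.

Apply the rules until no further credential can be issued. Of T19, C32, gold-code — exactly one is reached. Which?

Holding green-token grants gold-code (Rule 5).
No rule produces T19, and it is not given. C32 would need L11 and ivory-key (Rule 2), but ivory-key is never granted.

gold-code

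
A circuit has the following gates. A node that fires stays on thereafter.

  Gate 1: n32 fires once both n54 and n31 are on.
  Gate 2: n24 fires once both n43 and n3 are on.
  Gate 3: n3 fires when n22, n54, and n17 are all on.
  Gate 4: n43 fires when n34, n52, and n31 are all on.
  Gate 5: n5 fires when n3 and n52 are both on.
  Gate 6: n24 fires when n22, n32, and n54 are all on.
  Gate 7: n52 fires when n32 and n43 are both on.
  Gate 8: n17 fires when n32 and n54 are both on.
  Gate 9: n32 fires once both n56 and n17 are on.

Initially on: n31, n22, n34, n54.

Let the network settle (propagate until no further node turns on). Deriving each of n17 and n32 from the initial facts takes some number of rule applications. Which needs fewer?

n32

n32: Gate 1: n54 and n31 on → n32 on. [1 rule application]
n17: n54 and n31 are on, so n32 fires (Gate 1). Gate 8: n32 and n54 on → n17 on. [2 rule applications]
n32 needs fewer.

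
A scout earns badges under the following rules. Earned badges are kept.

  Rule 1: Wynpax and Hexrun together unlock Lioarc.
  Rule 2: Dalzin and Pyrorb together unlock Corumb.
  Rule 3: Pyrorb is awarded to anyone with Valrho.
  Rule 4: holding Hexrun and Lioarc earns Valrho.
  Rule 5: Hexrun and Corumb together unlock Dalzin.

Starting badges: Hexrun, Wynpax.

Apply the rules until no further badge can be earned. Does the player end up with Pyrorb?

With Wynpax and Hexrun, Lioarc is earned (Rule 1).
With Hexrun and Lioarc, Valrho is earned (Rule 4).
With Valrho, Pyrorb is earned (Rule 3).

Yes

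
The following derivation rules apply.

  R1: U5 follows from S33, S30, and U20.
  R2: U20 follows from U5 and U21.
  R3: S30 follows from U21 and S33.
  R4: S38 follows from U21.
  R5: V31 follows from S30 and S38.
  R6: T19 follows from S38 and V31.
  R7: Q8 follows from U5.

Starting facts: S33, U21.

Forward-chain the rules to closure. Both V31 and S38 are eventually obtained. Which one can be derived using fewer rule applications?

S38: From U21, R4 gives S38. [1 rule application]
V31: U21 holds, so S38 follows (R4). U21 and S33 hold, so S30 follows (R3). From S30 and S38, R5 gives V31. [3 rule applications]
S38 needs fewer.

S38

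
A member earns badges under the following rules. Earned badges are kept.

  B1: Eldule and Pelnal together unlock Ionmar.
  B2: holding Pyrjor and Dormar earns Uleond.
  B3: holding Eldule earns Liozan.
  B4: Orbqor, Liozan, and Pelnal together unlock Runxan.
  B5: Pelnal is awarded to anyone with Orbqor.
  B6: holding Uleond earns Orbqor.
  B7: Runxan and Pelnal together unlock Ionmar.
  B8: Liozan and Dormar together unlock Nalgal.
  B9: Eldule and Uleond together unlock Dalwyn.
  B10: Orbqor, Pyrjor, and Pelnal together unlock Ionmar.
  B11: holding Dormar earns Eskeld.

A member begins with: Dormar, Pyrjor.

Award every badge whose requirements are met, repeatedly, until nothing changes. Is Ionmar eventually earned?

Yes

With Pyrjor and Dormar, Uleond is earned (B2).
With Uleond, Orbqor is earned (B6).
With Orbqor, Pelnal is earned (B5).
With Orbqor, Pyrjor, and Pelnal, Ionmar is earned (B10).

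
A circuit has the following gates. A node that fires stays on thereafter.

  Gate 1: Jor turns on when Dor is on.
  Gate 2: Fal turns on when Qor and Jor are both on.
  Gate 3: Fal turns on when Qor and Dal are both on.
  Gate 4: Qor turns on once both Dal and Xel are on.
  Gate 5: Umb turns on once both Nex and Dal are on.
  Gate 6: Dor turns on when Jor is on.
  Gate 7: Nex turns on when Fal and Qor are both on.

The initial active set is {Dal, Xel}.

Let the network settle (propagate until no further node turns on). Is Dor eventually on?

No

Dor would need Jor (Gate 6), but Jor never turns on.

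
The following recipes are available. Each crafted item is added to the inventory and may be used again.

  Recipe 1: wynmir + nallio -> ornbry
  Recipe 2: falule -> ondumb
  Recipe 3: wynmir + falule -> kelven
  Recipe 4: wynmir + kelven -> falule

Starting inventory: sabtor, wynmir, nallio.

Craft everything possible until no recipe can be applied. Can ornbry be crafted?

Yes

Using Recipe 1, wynmir and nallio make ornbry.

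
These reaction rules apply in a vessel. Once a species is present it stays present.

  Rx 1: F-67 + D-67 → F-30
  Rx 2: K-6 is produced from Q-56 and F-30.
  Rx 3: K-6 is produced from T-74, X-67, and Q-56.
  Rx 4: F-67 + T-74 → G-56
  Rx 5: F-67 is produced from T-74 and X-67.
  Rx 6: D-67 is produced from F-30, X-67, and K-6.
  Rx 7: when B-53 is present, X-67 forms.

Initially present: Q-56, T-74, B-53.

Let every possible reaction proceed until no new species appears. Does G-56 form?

B-53 present → X-67 forms (Rx 7).
T-74 and X-67 present → F-67 forms (Rx 5).
F-67 and T-74 present → G-56 forms (Rx 4).

Yes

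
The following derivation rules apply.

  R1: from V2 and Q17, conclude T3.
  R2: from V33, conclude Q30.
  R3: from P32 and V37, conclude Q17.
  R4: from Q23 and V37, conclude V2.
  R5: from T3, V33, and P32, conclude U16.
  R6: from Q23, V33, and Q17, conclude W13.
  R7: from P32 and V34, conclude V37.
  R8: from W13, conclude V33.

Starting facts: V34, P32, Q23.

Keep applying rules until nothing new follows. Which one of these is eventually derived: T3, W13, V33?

T3

P32 and V34 hold, so V37 follows (R7).
Q23 and V37 hold, so V2 follows (R4).
P32 and V37 hold, so Q17 follows (R3).
V2 and Q17 hold, so T3 follows (R1).
V33 would need W13 (R8), but W13 is never established. W13 would need Q23, V33, and Q17 (R6), but V33 is never established.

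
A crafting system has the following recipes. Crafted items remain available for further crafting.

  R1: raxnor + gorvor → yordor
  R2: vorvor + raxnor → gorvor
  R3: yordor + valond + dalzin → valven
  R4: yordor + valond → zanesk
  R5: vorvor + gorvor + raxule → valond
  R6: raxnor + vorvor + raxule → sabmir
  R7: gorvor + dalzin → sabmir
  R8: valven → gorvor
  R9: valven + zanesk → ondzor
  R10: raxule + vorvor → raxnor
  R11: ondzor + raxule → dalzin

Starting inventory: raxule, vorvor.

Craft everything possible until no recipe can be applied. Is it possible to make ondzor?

No

ondzor would need valven and zanesk (R9), but valven is never obtained.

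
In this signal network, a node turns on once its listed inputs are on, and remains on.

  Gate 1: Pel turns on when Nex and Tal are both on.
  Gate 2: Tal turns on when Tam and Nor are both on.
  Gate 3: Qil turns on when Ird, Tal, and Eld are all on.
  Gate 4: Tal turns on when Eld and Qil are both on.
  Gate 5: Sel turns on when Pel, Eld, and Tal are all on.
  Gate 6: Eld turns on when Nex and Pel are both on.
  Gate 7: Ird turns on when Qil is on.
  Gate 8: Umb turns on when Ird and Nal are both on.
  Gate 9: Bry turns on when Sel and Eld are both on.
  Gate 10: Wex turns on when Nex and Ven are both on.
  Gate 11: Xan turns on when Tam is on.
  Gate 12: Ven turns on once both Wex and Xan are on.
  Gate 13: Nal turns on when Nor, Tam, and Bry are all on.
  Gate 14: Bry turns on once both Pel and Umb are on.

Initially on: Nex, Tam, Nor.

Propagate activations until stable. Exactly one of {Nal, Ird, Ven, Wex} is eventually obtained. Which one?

Nal

Gate 2: Tam and Nor on → Tal on.
Nex and Tal are on, so Pel turns on (Gate 1).
Gate 6: Nex and Pel on → Eld on.
Gate 5: Pel, Eld, and Tal on → Sel on.
Sel and Eld are on, so Bry turns on (Gate 9).
Nor, Tam, and Bry are on, so Nal turns on (Gate 13).
Ird would need Qil (Gate 7), but Qil never turns on. Wex would need Nex and Ven (Gate 10), but Ven never turns on. Ven would need Wex and Xan (Gate 12), but Wex never turns on.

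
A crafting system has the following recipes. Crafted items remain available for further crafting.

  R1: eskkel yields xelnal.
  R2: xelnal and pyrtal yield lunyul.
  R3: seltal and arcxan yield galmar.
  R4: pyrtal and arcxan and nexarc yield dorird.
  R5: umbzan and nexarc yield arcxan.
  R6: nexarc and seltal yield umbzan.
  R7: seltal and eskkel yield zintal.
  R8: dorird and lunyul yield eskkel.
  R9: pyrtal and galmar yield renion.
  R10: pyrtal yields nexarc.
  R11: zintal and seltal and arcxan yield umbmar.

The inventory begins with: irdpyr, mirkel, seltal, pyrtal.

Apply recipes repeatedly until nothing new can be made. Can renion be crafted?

Using R10, pyrtal makes nexarc.
nexarc and seltal → umbzan (R6).
umbzan and nexarc → arcxan (R5).
Using R3, seltal and arcxan make galmar.
pyrtal and galmar → renion (R9).

Yes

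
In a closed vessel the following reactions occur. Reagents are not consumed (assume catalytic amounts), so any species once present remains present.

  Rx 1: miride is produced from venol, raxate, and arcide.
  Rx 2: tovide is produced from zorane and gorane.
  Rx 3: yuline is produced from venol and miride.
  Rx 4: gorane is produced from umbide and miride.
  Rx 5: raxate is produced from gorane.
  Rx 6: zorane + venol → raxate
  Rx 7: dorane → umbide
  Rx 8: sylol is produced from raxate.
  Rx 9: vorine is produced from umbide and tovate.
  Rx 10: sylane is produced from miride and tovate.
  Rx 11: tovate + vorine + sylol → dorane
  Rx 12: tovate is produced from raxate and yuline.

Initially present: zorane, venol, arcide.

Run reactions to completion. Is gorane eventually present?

No

gorane would need umbide and miride (Rx 4), but umbide never forms.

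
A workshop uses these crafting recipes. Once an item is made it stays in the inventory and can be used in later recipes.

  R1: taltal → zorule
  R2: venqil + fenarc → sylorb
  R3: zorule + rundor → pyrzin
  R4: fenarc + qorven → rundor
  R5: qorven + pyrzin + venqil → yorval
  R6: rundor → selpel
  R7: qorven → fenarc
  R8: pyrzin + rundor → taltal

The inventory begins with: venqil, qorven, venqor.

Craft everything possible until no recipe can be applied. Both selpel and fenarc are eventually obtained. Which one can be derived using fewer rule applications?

fenarc: Using R7, qorven makes fenarc. [1 rule application]
selpel: Using R7, qorven makes fenarc. Using R4, fenarc and qorven make rundor. rundor → selpel (R6). [3 rule applications]
fenarc needs fewer.

fenarc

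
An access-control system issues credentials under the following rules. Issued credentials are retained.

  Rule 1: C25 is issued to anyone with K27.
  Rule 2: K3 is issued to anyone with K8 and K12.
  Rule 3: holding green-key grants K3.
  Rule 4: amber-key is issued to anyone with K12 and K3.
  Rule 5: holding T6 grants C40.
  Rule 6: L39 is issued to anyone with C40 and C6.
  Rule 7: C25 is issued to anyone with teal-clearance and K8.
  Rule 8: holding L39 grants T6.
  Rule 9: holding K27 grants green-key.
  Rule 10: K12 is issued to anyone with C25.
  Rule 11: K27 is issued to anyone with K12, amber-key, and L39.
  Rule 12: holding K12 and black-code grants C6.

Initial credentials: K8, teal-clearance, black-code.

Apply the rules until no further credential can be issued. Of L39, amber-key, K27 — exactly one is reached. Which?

Holding teal-clearance and K8 grants C25 (Rule 7).
Holding C25 grants K12 (Rule 10).
Holding K8 and K12 grants K3 (Rule 2).
Holding K12 and K3 grants amber-key (Rule 4).
L39 would need C40 and C6 (Rule 6), but C40 is never granted. K27 would need K12, amber-key, and L39 (Rule 11), but L39 is never granted.

amber-key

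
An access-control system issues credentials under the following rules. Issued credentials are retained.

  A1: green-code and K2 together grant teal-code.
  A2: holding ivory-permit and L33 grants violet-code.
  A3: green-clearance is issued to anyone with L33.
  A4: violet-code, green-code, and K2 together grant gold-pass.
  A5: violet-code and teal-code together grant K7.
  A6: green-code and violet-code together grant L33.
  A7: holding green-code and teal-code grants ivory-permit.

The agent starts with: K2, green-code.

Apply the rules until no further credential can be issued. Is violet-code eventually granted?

No

violet-code would need ivory-permit and L33 (A2), but L33 is never granted.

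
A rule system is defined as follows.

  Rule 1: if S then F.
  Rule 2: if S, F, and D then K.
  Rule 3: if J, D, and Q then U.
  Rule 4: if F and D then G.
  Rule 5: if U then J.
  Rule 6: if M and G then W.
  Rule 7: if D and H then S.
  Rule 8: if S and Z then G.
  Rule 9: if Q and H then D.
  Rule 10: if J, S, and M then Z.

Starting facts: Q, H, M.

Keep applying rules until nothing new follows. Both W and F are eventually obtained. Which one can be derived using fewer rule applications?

F: From Q and H, Rule 9 gives D. D and H hold, so S follows (Rule 7). From S, Rule 1 gives F. [3 rule applications]
W: From Q and H, Rule 9 gives D. From D and H, Rule 7 gives S. S holds, so F follows (Rule 1). From F and D, Rule 4 gives G. From M and G, Rule 6 gives W. [5 rule applications]
F needs fewer.

F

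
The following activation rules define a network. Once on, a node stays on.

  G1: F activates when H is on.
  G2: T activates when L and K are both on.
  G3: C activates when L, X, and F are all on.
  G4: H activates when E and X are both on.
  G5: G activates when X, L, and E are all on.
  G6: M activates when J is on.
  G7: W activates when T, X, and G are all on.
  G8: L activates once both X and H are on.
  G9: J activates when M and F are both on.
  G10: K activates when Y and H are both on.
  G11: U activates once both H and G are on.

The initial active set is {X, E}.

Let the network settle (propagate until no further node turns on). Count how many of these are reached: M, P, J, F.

1

E and X are on, so H activates (G4).
G1: H on → F on.
M would need J (G6), but J never turns on.
No rule produces P, and it is not given.
J would need M and F (G9), but M never turns on.
F: reached.
Reached: F — 1 of the 4.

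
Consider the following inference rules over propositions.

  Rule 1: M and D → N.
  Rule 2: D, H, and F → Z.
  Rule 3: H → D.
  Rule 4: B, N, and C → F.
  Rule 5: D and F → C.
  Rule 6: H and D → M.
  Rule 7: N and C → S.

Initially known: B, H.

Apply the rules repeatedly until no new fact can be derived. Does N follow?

Yes

From H, Rule 3 gives D.
From H and D, Rule 6 gives M.
From M and D, Rule 1 gives N.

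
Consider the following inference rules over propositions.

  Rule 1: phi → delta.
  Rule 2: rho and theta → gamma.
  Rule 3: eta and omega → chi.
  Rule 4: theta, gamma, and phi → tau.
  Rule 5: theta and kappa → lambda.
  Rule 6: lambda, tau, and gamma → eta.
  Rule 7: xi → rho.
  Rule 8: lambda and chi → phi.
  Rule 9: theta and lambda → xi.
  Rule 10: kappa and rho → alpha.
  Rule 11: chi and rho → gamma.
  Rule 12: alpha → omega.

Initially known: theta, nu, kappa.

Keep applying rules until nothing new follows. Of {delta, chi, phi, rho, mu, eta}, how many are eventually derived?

1

theta and kappa hold, so lambda follows (Rule 5).
From theta and lambda, Rule 9 gives xi.
xi holds, so rho follows (Rule 7).
delta would need phi (Rule 1), but phi is never established.
chi would need eta and omega (Rule 3), but eta is never established.
phi would need lambda and chi (Rule 8), but chi is never established.
rho: reached.
No rule produces mu, and it is not given.
eta would need lambda, tau, and gamma (Rule 6), but tau is never established.
Reached: rho — 1 of the 6.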